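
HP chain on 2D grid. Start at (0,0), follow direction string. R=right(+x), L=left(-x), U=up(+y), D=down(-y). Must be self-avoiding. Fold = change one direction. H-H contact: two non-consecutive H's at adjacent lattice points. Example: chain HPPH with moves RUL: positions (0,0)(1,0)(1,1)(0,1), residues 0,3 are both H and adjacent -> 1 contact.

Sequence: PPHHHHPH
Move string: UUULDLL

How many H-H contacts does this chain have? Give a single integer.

Answer: 1

Derivation:
Positions: [(0, 0), (0, 1), (0, 2), (0, 3), (-1, 3), (-1, 2), (-2, 2), (-3, 2)]
H-H contact: residue 2 @(0,2) - residue 5 @(-1, 2)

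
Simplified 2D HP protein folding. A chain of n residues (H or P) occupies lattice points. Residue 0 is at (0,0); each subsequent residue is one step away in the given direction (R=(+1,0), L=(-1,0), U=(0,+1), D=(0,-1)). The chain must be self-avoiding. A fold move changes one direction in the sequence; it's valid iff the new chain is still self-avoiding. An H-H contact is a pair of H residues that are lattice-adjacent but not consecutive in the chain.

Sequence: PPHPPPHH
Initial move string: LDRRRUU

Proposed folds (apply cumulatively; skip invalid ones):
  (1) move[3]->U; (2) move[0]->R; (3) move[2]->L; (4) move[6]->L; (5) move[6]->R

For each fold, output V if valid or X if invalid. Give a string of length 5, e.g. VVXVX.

Initial: LDRRRUU -> [(0, 0), (-1, 0), (-1, -1), (0, -1), (1, -1), (2, -1), (2, 0), (2, 1)]
Fold 1: move[3]->U => LDRURUU INVALID (collision), skipped
Fold 2: move[0]->R => RDRRRUU VALID
Fold 3: move[2]->L => RDLRRUU INVALID (collision), skipped
Fold 4: move[6]->L => RDRRRUL VALID
Fold 5: move[6]->R => RDRRRUR VALID

Answer: XVXVV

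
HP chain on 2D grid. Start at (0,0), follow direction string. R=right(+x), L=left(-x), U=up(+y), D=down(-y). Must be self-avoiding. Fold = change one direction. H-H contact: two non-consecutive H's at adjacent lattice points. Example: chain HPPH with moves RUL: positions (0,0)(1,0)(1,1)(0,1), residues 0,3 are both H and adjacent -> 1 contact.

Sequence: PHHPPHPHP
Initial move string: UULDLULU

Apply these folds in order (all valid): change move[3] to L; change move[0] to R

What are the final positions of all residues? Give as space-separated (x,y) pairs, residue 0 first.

Initial moves: UULDLULU
Fold: move[3]->L => UULLLULU (positions: [(0, 0), (0, 1), (0, 2), (-1, 2), (-2, 2), (-3, 2), (-3, 3), (-4, 3), (-4, 4)])
Fold: move[0]->R => RULLLULU (positions: [(0, 0), (1, 0), (1, 1), (0, 1), (-1, 1), (-2, 1), (-2, 2), (-3, 2), (-3, 3)])

Answer: (0,0) (1,0) (1,1) (0,1) (-1,1) (-2,1) (-2,2) (-3,2) (-3,3)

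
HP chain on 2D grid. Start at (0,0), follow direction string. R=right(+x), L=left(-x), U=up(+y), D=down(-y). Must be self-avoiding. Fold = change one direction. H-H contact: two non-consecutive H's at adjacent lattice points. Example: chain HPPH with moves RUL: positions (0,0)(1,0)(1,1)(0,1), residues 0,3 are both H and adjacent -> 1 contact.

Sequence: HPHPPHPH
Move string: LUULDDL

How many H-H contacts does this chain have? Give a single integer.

Answer: 1

Derivation:
Positions: [(0, 0), (-1, 0), (-1, 1), (-1, 2), (-2, 2), (-2, 1), (-2, 0), (-3, 0)]
H-H contact: residue 2 @(-1,1) - residue 5 @(-2, 1)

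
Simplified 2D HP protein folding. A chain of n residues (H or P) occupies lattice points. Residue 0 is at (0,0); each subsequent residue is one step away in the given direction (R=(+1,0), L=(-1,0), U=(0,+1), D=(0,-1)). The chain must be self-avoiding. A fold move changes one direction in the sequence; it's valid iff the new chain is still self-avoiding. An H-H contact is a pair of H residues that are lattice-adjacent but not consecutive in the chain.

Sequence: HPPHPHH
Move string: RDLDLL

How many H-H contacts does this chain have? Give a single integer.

Positions: [(0, 0), (1, 0), (1, -1), (0, -1), (0, -2), (-1, -2), (-2, -2)]
H-H contact: residue 0 @(0,0) - residue 3 @(0, -1)

Answer: 1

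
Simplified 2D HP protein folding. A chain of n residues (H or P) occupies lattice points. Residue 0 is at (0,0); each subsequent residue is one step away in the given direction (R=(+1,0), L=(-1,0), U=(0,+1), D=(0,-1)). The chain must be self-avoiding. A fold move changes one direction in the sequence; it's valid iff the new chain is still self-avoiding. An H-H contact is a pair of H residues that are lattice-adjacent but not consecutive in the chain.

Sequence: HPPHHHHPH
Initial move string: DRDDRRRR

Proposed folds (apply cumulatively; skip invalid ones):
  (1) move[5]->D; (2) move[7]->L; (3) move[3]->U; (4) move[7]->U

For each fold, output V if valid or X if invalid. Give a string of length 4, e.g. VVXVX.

Initial: DRDDRRRR -> [(0, 0), (0, -1), (1, -1), (1, -2), (1, -3), (2, -3), (3, -3), (4, -3), (5, -3)]
Fold 1: move[5]->D => DRDDRDRR VALID
Fold 2: move[7]->L => DRDDRDRL INVALID (collision), skipped
Fold 3: move[3]->U => DRDURDRR INVALID (collision), skipped
Fold 4: move[7]->U => DRDDRDRU VALID

Answer: VXXV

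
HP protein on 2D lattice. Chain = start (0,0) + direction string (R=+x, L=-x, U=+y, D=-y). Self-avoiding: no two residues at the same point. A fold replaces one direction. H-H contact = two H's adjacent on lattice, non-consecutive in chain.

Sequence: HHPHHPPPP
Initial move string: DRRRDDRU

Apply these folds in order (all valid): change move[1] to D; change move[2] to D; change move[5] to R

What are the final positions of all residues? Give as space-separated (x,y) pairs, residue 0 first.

Initial moves: DRRRDDRU
Fold: move[1]->D => DDRRDDRU (positions: [(0, 0), (0, -1), (0, -2), (1, -2), (2, -2), (2, -3), (2, -4), (3, -4), (3, -3)])
Fold: move[2]->D => DDDRDDRU (positions: [(0, 0), (0, -1), (0, -2), (0, -3), (1, -3), (1, -4), (1, -5), (2, -5), (2, -4)])
Fold: move[5]->R => DDDRDRRU (positions: [(0, 0), (0, -1), (0, -2), (0, -3), (1, -3), (1, -4), (2, -4), (3, -4), (3, -3)])

Answer: (0,0) (0,-1) (0,-2) (0,-3) (1,-3) (1,-4) (2,-4) (3,-4) (3,-3)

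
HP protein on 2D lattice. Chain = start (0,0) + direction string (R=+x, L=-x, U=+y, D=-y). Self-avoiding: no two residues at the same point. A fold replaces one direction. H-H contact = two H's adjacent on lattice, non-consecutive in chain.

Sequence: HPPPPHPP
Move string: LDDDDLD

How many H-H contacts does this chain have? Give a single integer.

Positions: [(0, 0), (-1, 0), (-1, -1), (-1, -2), (-1, -3), (-1, -4), (-2, -4), (-2, -5)]
No H-H contacts found.

Answer: 0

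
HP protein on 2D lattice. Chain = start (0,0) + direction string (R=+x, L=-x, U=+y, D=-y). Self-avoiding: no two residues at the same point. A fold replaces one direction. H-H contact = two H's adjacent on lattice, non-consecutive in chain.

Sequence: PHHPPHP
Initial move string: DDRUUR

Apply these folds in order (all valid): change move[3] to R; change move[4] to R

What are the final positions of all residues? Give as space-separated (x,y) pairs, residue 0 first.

Answer: (0,0) (0,-1) (0,-2) (1,-2) (2,-2) (3,-2) (4,-2)

Derivation:
Initial moves: DDRUUR
Fold: move[3]->R => DDRRUR (positions: [(0, 0), (0, -1), (0, -2), (1, -2), (2, -2), (2, -1), (3, -1)])
Fold: move[4]->R => DDRRRR (positions: [(0, 0), (0, -1), (0, -2), (1, -2), (2, -2), (3, -2), (4, -2)])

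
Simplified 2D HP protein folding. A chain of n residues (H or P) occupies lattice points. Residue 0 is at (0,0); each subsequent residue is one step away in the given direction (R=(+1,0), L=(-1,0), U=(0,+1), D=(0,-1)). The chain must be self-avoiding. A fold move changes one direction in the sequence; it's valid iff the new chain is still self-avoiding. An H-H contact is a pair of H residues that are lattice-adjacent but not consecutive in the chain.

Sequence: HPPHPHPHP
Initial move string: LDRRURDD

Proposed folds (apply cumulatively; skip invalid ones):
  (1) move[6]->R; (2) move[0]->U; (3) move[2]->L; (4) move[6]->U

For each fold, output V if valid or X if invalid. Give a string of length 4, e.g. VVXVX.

Initial: LDRRURDD -> [(0, 0), (-1, 0), (-1, -1), (0, -1), (1, -1), (1, 0), (2, 0), (2, -1), (2, -2)]
Fold 1: move[6]->R => LDRRURRD VALID
Fold 2: move[0]->U => UDRRURRD INVALID (collision), skipped
Fold 3: move[2]->L => LDLRURRD INVALID (collision), skipped
Fold 4: move[6]->U => LDRRURUD INVALID (collision), skipped

Answer: VXXX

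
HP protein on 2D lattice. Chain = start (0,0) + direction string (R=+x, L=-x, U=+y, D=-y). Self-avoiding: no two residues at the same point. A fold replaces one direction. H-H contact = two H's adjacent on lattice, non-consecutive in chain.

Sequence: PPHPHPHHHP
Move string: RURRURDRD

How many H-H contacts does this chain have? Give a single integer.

Answer: 1

Derivation:
Positions: [(0, 0), (1, 0), (1, 1), (2, 1), (3, 1), (3, 2), (4, 2), (4, 1), (5, 1), (5, 0)]
H-H contact: residue 4 @(3,1) - residue 7 @(4, 1)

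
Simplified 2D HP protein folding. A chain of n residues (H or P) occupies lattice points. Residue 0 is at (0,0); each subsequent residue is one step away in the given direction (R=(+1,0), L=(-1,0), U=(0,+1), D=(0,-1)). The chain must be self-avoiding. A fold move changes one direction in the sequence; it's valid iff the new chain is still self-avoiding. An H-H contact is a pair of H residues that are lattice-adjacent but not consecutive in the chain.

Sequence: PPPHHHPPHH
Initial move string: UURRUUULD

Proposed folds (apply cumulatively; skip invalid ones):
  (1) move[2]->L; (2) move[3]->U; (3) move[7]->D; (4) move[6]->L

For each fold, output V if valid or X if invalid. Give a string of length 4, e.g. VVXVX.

Initial: UURRUUULD -> [(0, 0), (0, 1), (0, 2), (1, 2), (2, 2), (2, 3), (2, 4), (2, 5), (1, 5), (1, 4)]
Fold 1: move[2]->L => UULRUUULD INVALID (collision), skipped
Fold 2: move[3]->U => UURUUUULD VALID
Fold 3: move[7]->D => UURUUUUDD INVALID (collision), skipped
Fold 4: move[6]->L => UURUUULLD VALID

Answer: XVXV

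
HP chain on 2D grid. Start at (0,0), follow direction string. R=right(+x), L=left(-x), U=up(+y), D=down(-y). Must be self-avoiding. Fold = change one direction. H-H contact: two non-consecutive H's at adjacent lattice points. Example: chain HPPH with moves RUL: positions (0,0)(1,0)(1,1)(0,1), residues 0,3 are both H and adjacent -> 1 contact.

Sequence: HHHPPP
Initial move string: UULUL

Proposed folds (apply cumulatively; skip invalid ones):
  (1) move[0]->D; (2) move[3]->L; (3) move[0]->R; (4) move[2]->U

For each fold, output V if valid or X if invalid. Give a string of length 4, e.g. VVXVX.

Initial: UULUL -> [(0, 0), (0, 1), (0, 2), (-1, 2), (-1, 3), (-2, 3)]
Fold 1: move[0]->D => DULUL INVALID (collision), skipped
Fold 2: move[3]->L => UULLL VALID
Fold 3: move[0]->R => RULLL VALID
Fold 4: move[2]->U => RUULL VALID

Answer: XVVV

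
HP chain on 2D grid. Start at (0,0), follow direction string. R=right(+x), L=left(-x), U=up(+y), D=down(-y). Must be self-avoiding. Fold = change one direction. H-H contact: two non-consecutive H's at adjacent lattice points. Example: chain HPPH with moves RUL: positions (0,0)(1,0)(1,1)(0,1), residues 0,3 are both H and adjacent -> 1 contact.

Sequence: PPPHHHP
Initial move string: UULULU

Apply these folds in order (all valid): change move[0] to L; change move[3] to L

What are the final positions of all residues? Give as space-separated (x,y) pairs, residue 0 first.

Initial moves: UULULU
Fold: move[0]->L => LULULU (positions: [(0, 0), (-1, 0), (-1, 1), (-2, 1), (-2, 2), (-3, 2), (-3, 3)])
Fold: move[3]->L => LULLLU (positions: [(0, 0), (-1, 0), (-1, 1), (-2, 1), (-3, 1), (-4, 1), (-4, 2)])

Answer: (0,0) (-1,0) (-1,1) (-2,1) (-3,1) (-4,1) (-4,2)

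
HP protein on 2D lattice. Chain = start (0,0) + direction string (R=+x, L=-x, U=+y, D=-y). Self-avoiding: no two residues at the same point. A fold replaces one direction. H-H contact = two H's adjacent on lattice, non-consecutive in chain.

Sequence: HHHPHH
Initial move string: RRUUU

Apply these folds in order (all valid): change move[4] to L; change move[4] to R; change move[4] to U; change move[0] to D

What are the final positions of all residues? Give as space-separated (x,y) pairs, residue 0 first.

Answer: (0,0) (0,-1) (1,-1) (1,0) (1,1) (1,2)

Derivation:
Initial moves: RRUUU
Fold: move[4]->L => RRUUL (positions: [(0, 0), (1, 0), (2, 0), (2, 1), (2, 2), (1, 2)])
Fold: move[4]->R => RRUUR (positions: [(0, 0), (1, 0), (2, 0), (2, 1), (2, 2), (3, 2)])
Fold: move[4]->U => RRUUU (positions: [(0, 0), (1, 0), (2, 0), (2, 1), (2, 2), (2, 3)])
Fold: move[0]->D => DRUUU (positions: [(0, 0), (0, -1), (1, -1), (1, 0), (1, 1), (1, 2)])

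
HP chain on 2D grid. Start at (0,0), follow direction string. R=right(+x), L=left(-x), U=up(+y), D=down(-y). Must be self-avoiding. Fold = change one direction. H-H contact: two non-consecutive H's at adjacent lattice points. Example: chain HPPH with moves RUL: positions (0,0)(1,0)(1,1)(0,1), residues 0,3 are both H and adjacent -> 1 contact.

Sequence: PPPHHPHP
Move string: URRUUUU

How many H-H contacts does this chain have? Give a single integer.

Answer: 0

Derivation:
Positions: [(0, 0), (0, 1), (1, 1), (2, 1), (2, 2), (2, 3), (2, 4), (2, 5)]
No H-H contacts found.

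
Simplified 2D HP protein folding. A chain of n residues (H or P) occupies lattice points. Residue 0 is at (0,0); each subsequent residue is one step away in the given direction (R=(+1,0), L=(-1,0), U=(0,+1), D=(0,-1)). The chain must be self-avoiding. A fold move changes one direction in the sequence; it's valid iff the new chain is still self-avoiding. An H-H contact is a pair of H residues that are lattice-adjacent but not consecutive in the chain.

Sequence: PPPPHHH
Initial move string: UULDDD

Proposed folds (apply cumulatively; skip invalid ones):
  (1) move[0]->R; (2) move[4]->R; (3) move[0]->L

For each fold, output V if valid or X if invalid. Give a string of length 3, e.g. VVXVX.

Answer: XXV

Derivation:
Initial: UULDDD -> [(0, 0), (0, 1), (0, 2), (-1, 2), (-1, 1), (-1, 0), (-1, -1)]
Fold 1: move[0]->R => RULDDD INVALID (collision), skipped
Fold 2: move[4]->R => UULDRD INVALID (collision), skipped
Fold 3: move[0]->L => LULDDD VALID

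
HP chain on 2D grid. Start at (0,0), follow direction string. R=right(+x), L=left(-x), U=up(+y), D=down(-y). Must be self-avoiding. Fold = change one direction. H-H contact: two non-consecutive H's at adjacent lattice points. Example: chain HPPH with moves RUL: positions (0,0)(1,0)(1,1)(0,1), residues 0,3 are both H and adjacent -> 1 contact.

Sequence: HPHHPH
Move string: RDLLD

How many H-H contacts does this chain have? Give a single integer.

Positions: [(0, 0), (1, 0), (1, -1), (0, -1), (-1, -1), (-1, -2)]
H-H contact: residue 0 @(0,0) - residue 3 @(0, -1)

Answer: 1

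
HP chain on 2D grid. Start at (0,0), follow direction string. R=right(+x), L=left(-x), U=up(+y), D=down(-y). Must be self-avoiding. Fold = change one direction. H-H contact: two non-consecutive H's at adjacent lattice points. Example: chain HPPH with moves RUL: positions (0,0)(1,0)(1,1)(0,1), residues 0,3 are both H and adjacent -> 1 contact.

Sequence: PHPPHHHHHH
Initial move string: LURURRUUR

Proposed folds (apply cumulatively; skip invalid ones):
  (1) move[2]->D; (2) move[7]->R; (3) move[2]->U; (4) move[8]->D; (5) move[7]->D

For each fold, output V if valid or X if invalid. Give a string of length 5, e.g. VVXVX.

Initial: LURURRUUR -> [(0, 0), (-1, 0), (-1, 1), (0, 1), (0, 2), (1, 2), (2, 2), (2, 3), (2, 4), (3, 4)]
Fold 1: move[2]->D => LUDURRUUR INVALID (collision), skipped
Fold 2: move[7]->R => LURURRURR VALID
Fold 3: move[2]->U => LUUURRURR VALID
Fold 4: move[8]->D => LUUURRURD VALID
Fold 5: move[7]->D => LUUURRUDD INVALID (collision), skipped

Answer: XVVVX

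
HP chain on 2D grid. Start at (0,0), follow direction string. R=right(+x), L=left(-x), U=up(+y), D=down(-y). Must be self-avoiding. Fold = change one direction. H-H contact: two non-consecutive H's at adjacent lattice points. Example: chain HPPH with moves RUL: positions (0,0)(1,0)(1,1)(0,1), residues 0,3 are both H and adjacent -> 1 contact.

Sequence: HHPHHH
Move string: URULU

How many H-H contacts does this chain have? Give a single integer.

Positions: [(0, 0), (0, 1), (1, 1), (1, 2), (0, 2), (0, 3)]
H-H contact: residue 1 @(0,1) - residue 4 @(0, 2)

Answer: 1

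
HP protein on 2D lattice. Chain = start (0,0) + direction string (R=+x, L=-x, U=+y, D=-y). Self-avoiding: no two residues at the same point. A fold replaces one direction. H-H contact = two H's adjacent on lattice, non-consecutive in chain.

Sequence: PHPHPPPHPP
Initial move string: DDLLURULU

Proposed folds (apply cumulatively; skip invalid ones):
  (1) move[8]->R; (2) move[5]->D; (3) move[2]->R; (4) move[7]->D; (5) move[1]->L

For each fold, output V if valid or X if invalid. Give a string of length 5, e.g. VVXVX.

Initial: DDLLURULU -> [(0, 0), (0, -1), (0, -2), (-1, -2), (-2, -2), (-2, -1), (-1, -1), (-1, 0), (-2, 0), (-2, 1)]
Fold 1: move[8]->R => DDLLURULR INVALID (collision), skipped
Fold 2: move[5]->D => DDLLUDULU INVALID (collision), skipped
Fold 3: move[2]->R => DDRLURULU INVALID (collision), skipped
Fold 4: move[7]->D => DDLLURUDU INVALID (collision), skipped
Fold 5: move[1]->L => DLLLURULU VALID

Answer: XXXXV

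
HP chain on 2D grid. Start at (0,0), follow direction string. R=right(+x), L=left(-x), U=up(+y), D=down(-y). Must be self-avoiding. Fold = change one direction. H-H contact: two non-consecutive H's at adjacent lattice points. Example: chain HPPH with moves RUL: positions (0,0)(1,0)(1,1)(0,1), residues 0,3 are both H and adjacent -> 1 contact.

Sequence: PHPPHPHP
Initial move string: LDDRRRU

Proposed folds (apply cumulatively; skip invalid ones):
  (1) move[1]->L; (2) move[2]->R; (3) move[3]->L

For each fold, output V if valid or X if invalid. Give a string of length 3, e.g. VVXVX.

Answer: VXX

Derivation:
Initial: LDDRRRU -> [(0, 0), (-1, 0), (-1, -1), (-1, -2), (0, -2), (1, -2), (2, -2), (2, -1)]
Fold 1: move[1]->L => LLDRRRU VALID
Fold 2: move[2]->R => LLRRRRU INVALID (collision), skipped
Fold 3: move[3]->L => LLDLRRU INVALID (collision), skipped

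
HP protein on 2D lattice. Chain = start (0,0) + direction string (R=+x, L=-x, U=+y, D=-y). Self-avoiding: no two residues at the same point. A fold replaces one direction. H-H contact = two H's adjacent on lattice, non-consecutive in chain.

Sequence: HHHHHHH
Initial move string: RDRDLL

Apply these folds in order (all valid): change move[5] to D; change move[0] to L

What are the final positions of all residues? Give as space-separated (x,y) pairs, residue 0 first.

Answer: (0,0) (-1,0) (-1,-1) (0,-1) (0,-2) (-1,-2) (-1,-3)

Derivation:
Initial moves: RDRDLL
Fold: move[5]->D => RDRDLD (positions: [(0, 0), (1, 0), (1, -1), (2, -1), (2, -2), (1, -2), (1, -3)])
Fold: move[0]->L => LDRDLD (positions: [(0, 0), (-1, 0), (-1, -1), (0, -1), (0, -2), (-1, -2), (-1, -3)])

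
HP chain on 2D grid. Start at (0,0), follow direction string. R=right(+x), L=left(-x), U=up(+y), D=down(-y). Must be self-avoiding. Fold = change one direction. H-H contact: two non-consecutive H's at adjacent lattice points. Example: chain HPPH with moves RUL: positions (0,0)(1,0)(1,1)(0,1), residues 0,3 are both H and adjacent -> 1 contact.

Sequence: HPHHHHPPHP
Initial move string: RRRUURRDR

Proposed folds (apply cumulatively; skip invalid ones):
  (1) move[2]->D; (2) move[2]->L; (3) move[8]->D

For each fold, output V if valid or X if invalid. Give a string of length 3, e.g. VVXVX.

Answer: XXV

Derivation:
Initial: RRRUURRDR -> [(0, 0), (1, 0), (2, 0), (3, 0), (3, 1), (3, 2), (4, 2), (5, 2), (5, 1), (6, 1)]
Fold 1: move[2]->D => RRDUURRDR INVALID (collision), skipped
Fold 2: move[2]->L => RRLUURRDR INVALID (collision), skipped
Fold 3: move[8]->D => RRRUURRDD VALID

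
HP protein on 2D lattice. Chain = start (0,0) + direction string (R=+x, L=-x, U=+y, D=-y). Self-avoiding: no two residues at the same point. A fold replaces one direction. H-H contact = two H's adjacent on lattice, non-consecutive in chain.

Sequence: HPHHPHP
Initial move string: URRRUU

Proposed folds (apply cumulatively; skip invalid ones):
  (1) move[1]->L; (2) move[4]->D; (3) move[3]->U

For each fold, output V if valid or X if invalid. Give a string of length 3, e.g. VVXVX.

Answer: XXV

Derivation:
Initial: URRRUU -> [(0, 0), (0, 1), (1, 1), (2, 1), (3, 1), (3, 2), (3, 3)]
Fold 1: move[1]->L => ULRRUU INVALID (collision), skipped
Fold 2: move[4]->D => URRRDU INVALID (collision), skipped
Fold 3: move[3]->U => URRUUU VALID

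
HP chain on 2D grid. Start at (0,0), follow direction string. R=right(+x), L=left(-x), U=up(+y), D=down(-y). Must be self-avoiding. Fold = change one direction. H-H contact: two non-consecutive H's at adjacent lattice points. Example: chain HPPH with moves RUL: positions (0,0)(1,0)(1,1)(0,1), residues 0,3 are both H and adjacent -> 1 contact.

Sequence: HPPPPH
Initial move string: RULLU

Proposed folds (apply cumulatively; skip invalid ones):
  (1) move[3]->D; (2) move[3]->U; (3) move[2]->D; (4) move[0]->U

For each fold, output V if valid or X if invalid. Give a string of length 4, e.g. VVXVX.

Initial: RULLU -> [(0, 0), (1, 0), (1, 1), (0, 1), (-1, 1), (-1, 2)]
Fold 1: move[3]->D => RULDU INVALID (collision), skipped
Fold 2: move[3]->U => RULUU VALID
Fold 3: move[2]->D => RUDUU INVALID (collision), skipped
Fold 4: move[0]->U => UULUU VALID

Answer: XVXV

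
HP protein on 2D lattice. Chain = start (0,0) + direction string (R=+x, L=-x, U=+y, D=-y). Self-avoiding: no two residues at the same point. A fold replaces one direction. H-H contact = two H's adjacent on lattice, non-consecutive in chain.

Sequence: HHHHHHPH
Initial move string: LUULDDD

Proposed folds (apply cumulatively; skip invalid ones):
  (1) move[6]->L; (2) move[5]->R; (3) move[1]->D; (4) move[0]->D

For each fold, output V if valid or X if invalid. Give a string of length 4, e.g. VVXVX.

Answer: VXXX

Derivation:
Initial: LUULDDD -> [(0, 0), (-1, 0), (-1, 1), (-1, 2), (-2, 2), (-2, 1), (-2, 0), (-2, -1)]
Fold 1: move[6]->L => LUULDDL VALID
Fold 2: move[5]->R => LUULDRL INVALID (collision), skipped
Fold 3: move[1]->D => LDULDDL INVALID (collision), skipped
Fold 4: move[0]->D => DUULDDL INVALID (collision), skipped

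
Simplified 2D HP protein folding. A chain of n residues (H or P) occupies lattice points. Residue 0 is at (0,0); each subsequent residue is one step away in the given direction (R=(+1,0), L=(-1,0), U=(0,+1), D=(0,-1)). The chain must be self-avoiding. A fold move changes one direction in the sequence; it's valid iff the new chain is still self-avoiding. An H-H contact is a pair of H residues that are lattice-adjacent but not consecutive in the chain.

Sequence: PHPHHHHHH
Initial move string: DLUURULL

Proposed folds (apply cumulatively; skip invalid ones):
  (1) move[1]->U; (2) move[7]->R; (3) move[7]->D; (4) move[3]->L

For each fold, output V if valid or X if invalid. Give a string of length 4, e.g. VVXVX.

Answer: XXXX

Derivation:
Initial: DLUURULL -> [(0, 0), (0, -1), (-1, -1), (-1, 0), (-1, 1), (0, 1), (0, 2), (-1, 2), (-2, 2)]
Fold 1: move[1]->U => DUUURULL INVALID (collision), skipped
Fold 2: move[7]->R => DLUURULR INVALID (collision), skipped
Fold 3: move[7]->D => DLUURULD INVALID (collision), skipped
Fold 4: move[3]->L => DLULRULL INVALID (collision), skipped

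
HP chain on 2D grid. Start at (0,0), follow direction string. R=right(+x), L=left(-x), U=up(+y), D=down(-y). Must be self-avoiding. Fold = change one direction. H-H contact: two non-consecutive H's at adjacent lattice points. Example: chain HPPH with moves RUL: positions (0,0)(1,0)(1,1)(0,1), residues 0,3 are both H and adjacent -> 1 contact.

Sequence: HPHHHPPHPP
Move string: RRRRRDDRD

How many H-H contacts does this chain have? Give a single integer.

Answer: 0

Derivation:
Positions: [(0, 0), (1, 0), (2, 0), (3, 0), (4, 0), (5, 0), (5, -1), (5, -2), (6, -2), (6, -3)]
No H-H contacts found.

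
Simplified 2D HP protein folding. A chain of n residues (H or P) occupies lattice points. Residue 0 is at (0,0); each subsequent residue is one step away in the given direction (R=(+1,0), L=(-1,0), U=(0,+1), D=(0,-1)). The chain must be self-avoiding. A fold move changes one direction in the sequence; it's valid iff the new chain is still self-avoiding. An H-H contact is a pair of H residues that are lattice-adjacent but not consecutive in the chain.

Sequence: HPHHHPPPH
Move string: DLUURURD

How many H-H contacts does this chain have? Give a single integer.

Positions: [(0, 0), (0, -1), (-1, -1), (-1, 0), (-1, 1), (0, 1), (0, 2), (1, 2), (1, 1)]
H-H contact: residue 0 @(0,0) - residue 3 @(-1, 0)

Answer: 1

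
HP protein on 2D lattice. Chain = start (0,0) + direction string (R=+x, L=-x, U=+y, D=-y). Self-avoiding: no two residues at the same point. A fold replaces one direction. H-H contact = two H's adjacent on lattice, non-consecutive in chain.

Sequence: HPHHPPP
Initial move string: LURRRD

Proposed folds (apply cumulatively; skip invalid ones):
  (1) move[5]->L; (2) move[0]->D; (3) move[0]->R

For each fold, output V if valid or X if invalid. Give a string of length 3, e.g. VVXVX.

Answer: XXV

Derivation:
Initial: LURRRD -> [(0, 0), (-1, 0), (-1, 1), (0, 1), (1, 1), (2, 1), (2, 0)]
Fold 1: move[5]->L => LURRRL INVALID (collision), skipped
Fold 2: move[0]->D => DURRRD INVALID (collision), skipped
Fold 3: move[0]->R => RURRRD VALID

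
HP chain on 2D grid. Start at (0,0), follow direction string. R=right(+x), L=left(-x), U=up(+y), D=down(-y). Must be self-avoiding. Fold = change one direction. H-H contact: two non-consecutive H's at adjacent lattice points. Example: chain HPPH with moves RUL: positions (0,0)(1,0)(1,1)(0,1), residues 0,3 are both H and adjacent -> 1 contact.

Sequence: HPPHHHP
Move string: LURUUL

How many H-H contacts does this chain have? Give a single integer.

Answer: 1

Derivation:
Positions: [(0, 0), (-1, 0), (-1, 1), (0, 1), (0, 2), (0, 3), (-1, 3)]
H-H contact: residue 0 @(0,0) - residue 3 @(0, 1)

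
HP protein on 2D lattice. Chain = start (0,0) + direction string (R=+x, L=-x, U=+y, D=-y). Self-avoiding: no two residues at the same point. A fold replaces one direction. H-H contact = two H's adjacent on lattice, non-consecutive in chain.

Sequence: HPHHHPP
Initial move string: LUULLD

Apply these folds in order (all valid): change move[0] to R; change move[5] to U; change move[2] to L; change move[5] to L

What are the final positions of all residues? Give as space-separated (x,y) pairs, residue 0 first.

Answer: (0,0) (1,0) (1,1) (0,1) (-1,1) (-2,1) (-3,1)

Derivation:
Initial moves: LUULLD
Fold: move[0]->R => RUULLD (positions: [(0, 0), (1, 0), (1, 1), (1, 2), (0, 2), (-1, 2), (-1, 1)])
Fold: move[5]->U => RUULLU (positions: [(0, 0), (1, 0), (1, 1), (1, 2), (0, 2), (-1, 2), (-1, 3)])
Fold: move[2]->L => RULLLU (positions: [(0, 0), (1, 0), (1, 1), (0, 1), (-1, 1), (-2, 1), (-2, 2)])
Fold: move[5]->L => RULLLL (positions: [(0, 0), (1, 0), (1, 1), (0, 1), (-1, 1), (-2, 1), (-3, 1)])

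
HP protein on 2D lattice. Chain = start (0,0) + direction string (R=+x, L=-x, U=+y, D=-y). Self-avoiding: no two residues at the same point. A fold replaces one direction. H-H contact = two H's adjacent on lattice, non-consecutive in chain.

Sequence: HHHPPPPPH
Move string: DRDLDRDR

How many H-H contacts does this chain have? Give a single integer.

Positions: [(0, 0), (0, -1), (1, -1), (1, -2), (0, -2), (0, -3), (1, -3), (1, -4), (2, -4)]
No H-H contacts found.

Answer: 0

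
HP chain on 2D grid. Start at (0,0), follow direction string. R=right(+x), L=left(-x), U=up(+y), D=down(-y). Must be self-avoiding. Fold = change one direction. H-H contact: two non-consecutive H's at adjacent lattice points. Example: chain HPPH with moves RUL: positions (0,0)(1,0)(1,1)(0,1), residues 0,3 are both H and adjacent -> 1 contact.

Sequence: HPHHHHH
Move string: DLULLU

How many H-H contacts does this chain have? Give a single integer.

Positions: [(0, 0), (0, -1), (-1, -1), (-1, 0), (-2, 0), (-3, 0), (-3, 1)]
H-H contact: residue 0 @(0,0) - residue 3 @(-1, 0)

Answer: 1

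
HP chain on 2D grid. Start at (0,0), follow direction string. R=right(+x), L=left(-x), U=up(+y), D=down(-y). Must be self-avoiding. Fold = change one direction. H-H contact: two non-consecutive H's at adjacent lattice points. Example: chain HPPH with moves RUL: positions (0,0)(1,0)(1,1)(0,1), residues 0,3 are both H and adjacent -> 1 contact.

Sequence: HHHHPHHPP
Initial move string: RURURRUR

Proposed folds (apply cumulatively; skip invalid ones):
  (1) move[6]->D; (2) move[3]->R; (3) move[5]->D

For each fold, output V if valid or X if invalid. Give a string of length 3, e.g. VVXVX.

Initial: RURURRUR -> [(0, 0), (1, 0), (1, 1), (2, 1), (2, 2), (3, 2), (4, 2), (4, 3), (5, 3)]
Fold 1: move[6]->D => RURURRDR VALID
Fold 2: move[3]->R => RURRRRDR VALID
Fold 3: move[5]->D => RURRRDDR VALID

Answer: VVV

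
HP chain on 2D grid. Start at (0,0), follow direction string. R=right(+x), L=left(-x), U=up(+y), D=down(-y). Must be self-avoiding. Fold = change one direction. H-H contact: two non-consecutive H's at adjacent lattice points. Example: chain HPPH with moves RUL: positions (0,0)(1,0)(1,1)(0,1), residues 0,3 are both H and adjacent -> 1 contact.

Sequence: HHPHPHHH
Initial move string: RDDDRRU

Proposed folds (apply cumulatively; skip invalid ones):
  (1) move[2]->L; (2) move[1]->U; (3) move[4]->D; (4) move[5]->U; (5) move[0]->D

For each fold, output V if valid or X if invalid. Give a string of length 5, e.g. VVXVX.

Initial: RDDDRRU -> [(0, 0), (1, 0), (1, -1), (1, -2), (1, -3), (2, -3), (3, -3), (3, -2)]
Fold 1: move[2]->L => RDLDRRU VALID
Fold 2: move[1]->U => RULDRRU INVALID (collision), skipped
Fold 3: move[4]->D => RDLDDRU VALID
Fold 4: move[5]->U => RDLDDUU INVALID (collision), skipped
Fold 5: move[0]->D => DDLDDRU VALID

Answer: VXVXV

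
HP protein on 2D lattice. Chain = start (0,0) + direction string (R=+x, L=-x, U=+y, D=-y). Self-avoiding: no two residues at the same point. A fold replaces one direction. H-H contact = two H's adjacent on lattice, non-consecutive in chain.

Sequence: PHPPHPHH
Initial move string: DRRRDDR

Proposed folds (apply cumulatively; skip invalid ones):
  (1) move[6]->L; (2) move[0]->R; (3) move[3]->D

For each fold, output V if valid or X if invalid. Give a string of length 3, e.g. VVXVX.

Initial: DRRRDDR -> [(0, 0), (0, -1), (1, -1), (2, -1), (3, -1), (3, -2), (3, -3), (4, -3)]
Fold 1: move[6]->L => DRRRDDL VALID
Fold 2: move[0]->R => RRRRDDL VALID
Fold 3: move[3]->D => RRRDDDL VALID

Answer: VVV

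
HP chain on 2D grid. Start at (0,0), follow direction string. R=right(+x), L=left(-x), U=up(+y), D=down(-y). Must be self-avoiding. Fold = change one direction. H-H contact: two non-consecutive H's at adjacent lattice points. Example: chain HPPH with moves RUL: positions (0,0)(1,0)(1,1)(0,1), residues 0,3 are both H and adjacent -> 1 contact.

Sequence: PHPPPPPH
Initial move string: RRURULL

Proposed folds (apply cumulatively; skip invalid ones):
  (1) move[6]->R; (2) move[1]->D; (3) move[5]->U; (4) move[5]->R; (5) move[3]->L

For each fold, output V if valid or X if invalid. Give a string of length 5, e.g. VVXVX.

Answer: XXVXV

Derivation:
Initial: RRURULL -> [(0, 0), (1, 0), (2, 0), (2, 1), (3, 1), (3, 2), (2, 2), (1, 2)]
Fold 1: move[6]->R => RRURULR INVALID (collision), skipped
Fold 2: move[1]->D => RDURULL INVALID (collision), skipped
Fold 3: move[5]->U => RRURUUL VALID
Fold 4: move[5]->R => RRURURL INVALID (collision), skipped
Fold 5: move[3]->L => RRULUUL VALID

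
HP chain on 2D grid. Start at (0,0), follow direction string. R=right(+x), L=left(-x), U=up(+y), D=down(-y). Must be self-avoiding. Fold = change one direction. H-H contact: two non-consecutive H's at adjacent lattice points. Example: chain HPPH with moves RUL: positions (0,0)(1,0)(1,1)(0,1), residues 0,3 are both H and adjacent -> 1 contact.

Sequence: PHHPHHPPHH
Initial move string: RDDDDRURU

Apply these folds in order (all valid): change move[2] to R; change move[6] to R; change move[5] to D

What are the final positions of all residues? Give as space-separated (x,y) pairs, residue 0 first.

Answer: (0,0) (1,0) (1,-1) (2,-1) (2,-2) (2,-3) (2,-4) (3,-4) (4,-4) (4,-3)

Derivation:
Initial moves: RDDDDRURU
Fold: move[2]->R => RDRDDRURU (positions: [(0, 0), (1, 0), (1, -1), (2, -1), (2, -2), (2, -3), (3, -3), (3, -2), (4, -2), (4, -1)])
Fold: move[6]->R => RDRDDRRRU (positions: [(0, 0), (1, 0), (1, -1), (2, -1), (2, -2), (2, -3), (3, -3), (4, -3), (5, -3), (5, -2)])
Fold: move[5]->D => RDRDDDRRU (positions: [(0, 0), (1, 0), (1, -1), (2, -1), (2, -2), (2, -3), (2, -4), (3, -4), (4, -4), (4, -3)])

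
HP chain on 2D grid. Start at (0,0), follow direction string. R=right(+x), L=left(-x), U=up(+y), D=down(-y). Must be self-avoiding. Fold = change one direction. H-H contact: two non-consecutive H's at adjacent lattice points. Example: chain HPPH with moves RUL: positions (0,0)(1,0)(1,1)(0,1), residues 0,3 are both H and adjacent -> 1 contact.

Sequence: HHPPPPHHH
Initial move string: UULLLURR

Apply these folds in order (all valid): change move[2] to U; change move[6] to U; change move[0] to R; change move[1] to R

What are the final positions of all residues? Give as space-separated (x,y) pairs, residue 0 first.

Initial moves: UULLLURR
Fold: move[2]->U => UUULLURR (positions: [(0, 0), (0, 1), (0, 2), (0, 3), (-1, 3), (-2, 3), (-2, 4), (-1, 4), (0, 4)])
Fold: move[6]->U => UUULLUUR (positions: [(0, 0), (0, 1), (0, 2), (0, 3), (-1, 3), (-2, 3), (-2, 4), (-2, 5), (-1, 5)])
Fold: move[0]->R => RUULLUUR (positions: [(0, 0), (1, 0), (1, 1), (1, 2), (0, 2), (-1, 2), (-1, 3), (-1, 4), (0, 4)])
Fold: move[1]->R => RRULLUUR (positions: [(0, 0), (1, 0), (2, 0), (2, 1), (1, 1), (0, 1), (0, 2), (0, 3), (1, 3)])

Answer: (0,0) (1,0) (2,0) (2,1) (1,1) (0,1) (0,2) (0,3) (1,3)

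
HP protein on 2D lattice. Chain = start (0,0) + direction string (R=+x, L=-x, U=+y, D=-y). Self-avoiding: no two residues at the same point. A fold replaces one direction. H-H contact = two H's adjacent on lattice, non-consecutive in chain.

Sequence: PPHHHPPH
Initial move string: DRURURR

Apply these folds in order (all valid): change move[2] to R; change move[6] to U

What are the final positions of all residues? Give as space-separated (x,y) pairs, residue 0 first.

Initial moves: DRURURR
Fold: move[2]->R => DRRRURR (positions: [(0, 0), (0, -1), (1, -1), (2, -1), (3, -1), (3, 0), (4, 0), (5, 0)])
Fold: move[6]->U => DRRRURU (positions: [(0, 0), (0, -1), (1, -1), (2, -1), (3, -1), (3, 0), (4, 0), (4, 1)])

Answer: (0,0) (0,-1) (1,-1) (2,-1) (3,-1) (3,0) (4,0) (4,1)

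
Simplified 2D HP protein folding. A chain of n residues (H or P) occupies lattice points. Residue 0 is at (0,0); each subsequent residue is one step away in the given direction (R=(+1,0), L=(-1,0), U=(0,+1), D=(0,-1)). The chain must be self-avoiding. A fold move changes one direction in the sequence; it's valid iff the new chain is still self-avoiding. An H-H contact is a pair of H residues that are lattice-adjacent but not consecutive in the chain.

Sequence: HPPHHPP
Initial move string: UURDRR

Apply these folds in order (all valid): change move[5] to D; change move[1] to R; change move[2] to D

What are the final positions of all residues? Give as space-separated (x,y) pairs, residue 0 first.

Answer: (0,0) (0,1) (1,1) (1,0) (1,-1) (2,-1) (2,-2)

Derivation:
Initial moves: UURDRR
Fold: move[5]->D => UURDRD (positions: [(0, 0), (0, 1), (0, 2), (1, 2), (1, 1), (2, 1), (2, 0)])
Fold: move[1]->R => URRDRD (positions: [(0, 0), (0, 1), (1, 1), (2, 1), (2, 0), (3, 0), (3, -1)])
Fold: move[2]->D => URDDRD (positions: [(0, 0), (0, 1), (1, 1), (1, 0), (1, -1), (2, -1), (2, -2)])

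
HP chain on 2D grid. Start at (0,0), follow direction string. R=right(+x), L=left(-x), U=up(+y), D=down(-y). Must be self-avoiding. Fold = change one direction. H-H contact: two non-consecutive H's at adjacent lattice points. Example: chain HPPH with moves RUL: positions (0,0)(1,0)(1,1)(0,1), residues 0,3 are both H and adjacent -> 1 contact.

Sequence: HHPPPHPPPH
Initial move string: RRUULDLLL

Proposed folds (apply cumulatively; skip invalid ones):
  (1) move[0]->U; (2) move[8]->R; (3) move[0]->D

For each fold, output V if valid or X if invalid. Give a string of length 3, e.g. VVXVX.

Answer: VXX

Derivation:
Initial: RRUULDLLL -> [(0, 0), (1, 0), (2, 0), (2, 1), (2, 2), (1, 2), (1, 1), (0, 1), (-1, 1), (-2, 1)]
Fold 1: move[0]->U => URUULDLLL VALID
Fold 2: move[8]->R => URUULDLLR INVALID (collision), skipped
Fold 3: move[0]->D => DRUULDLLL INVALID (collision), skipped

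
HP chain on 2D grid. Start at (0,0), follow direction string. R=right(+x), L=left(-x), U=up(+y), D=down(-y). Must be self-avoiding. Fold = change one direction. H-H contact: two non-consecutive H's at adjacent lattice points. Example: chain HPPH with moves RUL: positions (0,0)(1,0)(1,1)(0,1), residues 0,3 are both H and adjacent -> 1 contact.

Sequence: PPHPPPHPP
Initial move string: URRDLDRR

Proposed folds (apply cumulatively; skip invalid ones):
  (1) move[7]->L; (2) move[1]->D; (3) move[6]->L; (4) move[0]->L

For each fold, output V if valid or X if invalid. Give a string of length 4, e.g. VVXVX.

Answer: XXXX

Derivation:
Initial: URRDLDRR -> [(0, 0), (0, 1), (1, 1), (2, 1), (2, 0), (1, 0), (1, -1), (2, -1), (3, -1)]
Fold 1: move[7]->L => URRDLDRL INVALID (collision), skipped
Fold 2: move[1]->D => UDRDLDRR INVALID (collision), skipped
Fold 3: move[6]->L => URRDLDLR INVALID (collision), skipped
Fold 4: move[0]->L => LRRDLDRR INVALID (collision), skipped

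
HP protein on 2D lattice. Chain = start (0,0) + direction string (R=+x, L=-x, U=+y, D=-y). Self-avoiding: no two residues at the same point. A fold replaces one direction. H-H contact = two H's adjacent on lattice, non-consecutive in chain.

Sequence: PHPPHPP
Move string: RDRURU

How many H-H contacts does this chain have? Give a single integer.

Positions: [(0, 0), (1, 0), (1, -1), (2, -1), (2, 0), (3, 0), (3, 1)]
H-H contact: residue 1 @(1,0) - residue 4 @(2, 0)

Answer: 1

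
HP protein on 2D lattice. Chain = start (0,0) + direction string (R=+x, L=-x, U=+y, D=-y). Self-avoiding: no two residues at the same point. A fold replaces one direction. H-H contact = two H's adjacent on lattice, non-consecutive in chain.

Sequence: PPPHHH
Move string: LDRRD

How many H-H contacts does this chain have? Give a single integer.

Answer: 0

Derivation:
Positions: [(0, 0), (-1, 0), (-1, -1), (0, -1), (1, -1), (1, -2)]
No H-H contacts found.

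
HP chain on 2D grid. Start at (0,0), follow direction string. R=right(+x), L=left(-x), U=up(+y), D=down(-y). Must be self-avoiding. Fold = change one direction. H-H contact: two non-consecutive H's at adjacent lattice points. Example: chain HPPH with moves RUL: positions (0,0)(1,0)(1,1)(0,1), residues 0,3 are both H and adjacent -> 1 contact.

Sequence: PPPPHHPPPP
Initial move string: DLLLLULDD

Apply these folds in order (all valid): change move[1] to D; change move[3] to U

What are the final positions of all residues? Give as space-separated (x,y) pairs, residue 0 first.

Answer: (0,0) (0,-1) (0,-2) (-1,-2) (-1,-1) (-2,-1) (-2,0) (-3,0) (-3,-1) (-3,-2)

Derivation:
Initial moves: DLLLLULDD
Fold: move[1]->D => DDLLLULDD (positions: [(0, 0), (0, -1), (0, -2), (-1, -2), (-2, -2), (-3, -2), (-3, -1), (-4, -1), (-4, -2), (-4, -3)])
Fold: move[3]->U => DDLULULDD (positions: [(0, 0), (0, -1), (0, -2), (-1, -2), (-1, -1), (-2, -1), (-2, 0), (-3, 0), (-3, -1), (-3, -2)])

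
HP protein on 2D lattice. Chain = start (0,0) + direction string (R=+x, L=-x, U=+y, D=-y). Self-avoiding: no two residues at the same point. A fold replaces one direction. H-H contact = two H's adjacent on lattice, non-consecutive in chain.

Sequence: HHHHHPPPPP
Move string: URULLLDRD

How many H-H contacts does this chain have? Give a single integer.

Positions: [(0, 0), (0, 1), (1, 1), (1, 2), (0, 2), (-1, 2), (-2, 2), (-2, 1), (-1, 1), (-1, 0)]
H-H contact: residue 1 @(0,1) - residue 4 @(0, 2)

Answer: 1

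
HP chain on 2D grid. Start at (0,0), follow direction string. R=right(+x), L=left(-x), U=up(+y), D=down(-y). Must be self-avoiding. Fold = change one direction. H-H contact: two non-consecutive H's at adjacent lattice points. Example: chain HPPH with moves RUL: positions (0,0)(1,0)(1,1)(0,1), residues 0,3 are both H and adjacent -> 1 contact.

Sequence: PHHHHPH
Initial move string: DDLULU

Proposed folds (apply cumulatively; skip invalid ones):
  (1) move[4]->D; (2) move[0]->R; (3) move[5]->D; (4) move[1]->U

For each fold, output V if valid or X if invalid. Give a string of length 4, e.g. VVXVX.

Answer: XXVX

Derivation:
Initial: DDLULU -> [(0, 0), (0, -1), (0, -2), (-1, -2), (-1, -1), (-2, -1), (-2, 0)]
Fold 1: move[4]->D => DDLUDU INVALID (collision), skipped
Fold 2: move[0]->R => RDLULU INVALID (collision), skipped
Fold 3: move[5]->D => DDLULD VALID
Fold 4: move[1]->U => DULULD INVALID (collision), skipped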